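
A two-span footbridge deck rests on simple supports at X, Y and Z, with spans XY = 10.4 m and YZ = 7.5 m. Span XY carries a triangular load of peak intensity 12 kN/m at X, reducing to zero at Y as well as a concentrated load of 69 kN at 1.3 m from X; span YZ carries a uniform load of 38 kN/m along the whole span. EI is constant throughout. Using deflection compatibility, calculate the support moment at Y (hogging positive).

Take M_Y as the redundant. Released structure: two simple spans XY and YZ with a hinge at Y.
End slopes at the hinge Y, treating each span as simply supported:
  span XY: triangular load, peak 12: 7w₀L³/(360EI) = 262.5/EI
  span XY: point load 69 at a = 1.3: Pab(L + a)/(6LEI) = 153.1/EI
  span YZ: UDL 38: wL³/(24EI) = 668/EI
  relative rotation θ_0 = (415.5 + 668)/EI = 1083/EI
A unit hogging moment at Y produces rotation L₁/(3EI) + L₂/(3EI) = 5.967/EI.
Slope continuity at Y: θ_0 = M_Y·5.967/EI, so M_Y = 1083/5.967 = 181.6 kN·m (hogging).

M_Y = 181.6 kN·m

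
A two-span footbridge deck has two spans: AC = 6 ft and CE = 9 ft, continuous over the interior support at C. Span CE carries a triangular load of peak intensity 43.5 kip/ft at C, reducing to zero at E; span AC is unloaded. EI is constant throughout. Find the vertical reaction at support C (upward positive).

Insert a hinge at C; M_C is the redundant, and each span becomes simply supported.
End slopes at the hinge C, treating each span as simply supported:
  span CE: triangular load, peak 43.5: w₀L³/(45EI) = 704.7/EI
  relative rotation θ_0 = (0 + 704.7)/EI = 704.7/EI
A unit hogging moment at C produces rotation L₁/(3EI) + L₂/(3EI) = 5/EI.
Compatibility: M_C·(L₁+L₂)/(3EI) = θ_0, giving M_C = 140.9 kip·ft (hogging).
Span AC, ΣM about A with M_C applied at C: R_C^{AC}·6 = 0 + 140.9, so R_C^{AC} = 23.49 kip and R_A = 0 − 23.49 = -23.49 kip.
Span CE, ΣM about E: R_C^{CE}·9 = 1174 + 140.9, so R_C^{CE} = 146.2 kip and R_E = 195.8 − 146.2 = 49.59 kip.
R_C = 23.49 + 146.2 = 169.7 kip.

R_C = 169.7 kip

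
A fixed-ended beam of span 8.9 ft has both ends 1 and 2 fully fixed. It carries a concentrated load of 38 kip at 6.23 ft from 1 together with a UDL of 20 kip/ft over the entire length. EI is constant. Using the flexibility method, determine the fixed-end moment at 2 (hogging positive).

Take the two fixed-end moments M_1, M_2 as redundants; the released structure is the simple span 12.
Simple-span end rotations at 1 and 2 under the given loads:
  at 1: point load 38 at a = 6.23: Pab(L + b)/(6LEI) = 137/EI
  at 2: point load 38 at a = 6.23: Pab(L + a)/(6LEI) = 179.1/EI
  at 1: UDL 20: wL³/(24EI) = 587.5/EI
  at 2: UDL 20: wL³/(24EI) = 587.5/EI
  θ_10 = 724.4/EI,  θ_20 = 766.6/EI
Flexibility coefficients: a unit moment at one end gives L/(3EI) there and L/(6EI) at the far end, so f₁₁ = f₂₂ = 2.967/EI and f₁₂ = f₂₁ = 1.483/EI.
Compatibility — zero rotation at each built-in end:
  2.967 M_1 + 1.483 M_2 = 724.4
  1.483 M_1 + 2.967 M_2 = 766.6
Solving the pair gives M_1 = 153.3 kip·ft and M_2 = 181.7 kip·ft (hogging).

M_2 = 181.7 kip·ft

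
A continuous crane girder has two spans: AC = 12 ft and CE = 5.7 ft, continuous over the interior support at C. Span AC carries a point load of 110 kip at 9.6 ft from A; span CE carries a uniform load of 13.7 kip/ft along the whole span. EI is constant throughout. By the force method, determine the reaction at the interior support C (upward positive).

Insert a hinge at C; M_C is the redundant, and each span becomes simply supported.
Discontinuity in slope at C on the released structure — sum the simple-span end rotations:
  span AC: point load 110 at a = 9.6: Pab(L + a)/(6LEI) = 760.3/EI
  span CE: UDL 13.7: wL³/(24EI) = 105.7/EI
  relative rotation θ_0 = (760.3 + 105.7)/EI = 866/EI
A unit hogging moment at C produces rotation L₁/(3EI) + L₂/(3EI) = 5.9/EI.
Compatibility: M_C·(L₁+L₂)/(3EI) = θ_0, giving M_C = 146.8 kip·ft (hogging).
Span AC, ΣM about A with M_C applied at C: R_C^{AC}·12 = 1056 + 146.8, so R_C^{AC} = 100.2 kip and R_A = 110 − 100.2 = 9.768 kip.
Span CE, ΣM about E: R_C^{CE}·5.7 = 222.6 + 146.8, so R_C^{CE} = 64.8 kip and R_E = 78.09 − 64.8 = 13.29 kip.
R_C = 100.2 + 64.8 = 165 kip.

R_C = 165 kip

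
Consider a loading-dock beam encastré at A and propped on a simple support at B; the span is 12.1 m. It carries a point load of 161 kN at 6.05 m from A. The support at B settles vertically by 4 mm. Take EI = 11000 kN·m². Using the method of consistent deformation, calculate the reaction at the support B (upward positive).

R_B = 50.24 kN

Release the roller at B. Primary structure: cantilever fixed at A.
Primary-structure tip deflection at B by superposition:
  point load 161 at a = 6.05: Pa²(3L − a)/(6EI) = 29711/EI
Flexibility coefficient — unit upward force at B: δ_{BB} = L³/(3EI) = 590.5/EI.
With EI = 11000 kN·m²: δ_0 = 2.701 m and δ_{BB} = 0.053684 m/kN.
Compatibility — the beam at B must follow the support down by 0.004 m: δ_0 − R_B·δ_{BB} = 0.004, so R_B = (2.701 − 0.004)/0.053684 = 50.24 kN.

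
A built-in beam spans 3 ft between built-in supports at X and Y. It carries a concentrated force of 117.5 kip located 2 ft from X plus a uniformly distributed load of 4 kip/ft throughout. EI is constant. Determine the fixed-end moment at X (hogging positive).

M_X = 29.11 kip·ft

Release both end moments; the primary structure is a simply-supported span XY with redundants M_X and M_Y.
Simple-span end rotations at X and Y under the given loads:
  at X: point load 117.5 at a = 2: Pab(L + b)/(6LEI) = 52.22/EI
  at Y: point load 117.5 at a = 2: Pab(L + a)/(6LEI) = 65.28/EI
  at X: UDL 4: wL³/(24EI) = 4.5/EI
  at Y: UDL 4: wL³/(24EI) = 4.5/EI
  θ_X0 = 56.72/EI,  θ_Y0 = 69.78/EI
Flexibility coefficients: a unit moment at one end gives L/(3EI) there and L/(6EI) at the far end, so f₁₁ = f₂₂ = 1/EI and f₁₂ = f₂₁ = 0.5/EI.
Compatibility — zero rotation at each built-in end:
  1 M_X + 0.5 M_Y = 56.72
  0.5 M_X + 1 M_Y = 69.78
Solving the pair gives M_X = 29.11 kip·ft and M_Y = 55.22 kip·ft (hogging).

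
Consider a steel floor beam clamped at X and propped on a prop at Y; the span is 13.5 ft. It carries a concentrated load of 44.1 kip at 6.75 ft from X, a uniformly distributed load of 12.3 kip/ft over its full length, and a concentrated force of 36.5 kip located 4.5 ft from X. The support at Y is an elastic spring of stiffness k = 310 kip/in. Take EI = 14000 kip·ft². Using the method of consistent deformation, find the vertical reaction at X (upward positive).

Release the roller at Y. Primary structure: cantilever fixed at X.
Free-end deflection of the primary structure under the applied loading (downward +):
  point load 44.1 at a = 6.75: Pa²(3L − a)/(6EI) = 11302/EI
  UDL 12.3: wL⁴/(8EI) = 51068/EI
  point load 36.5 at a = 4.5: Pa²(3L − a)/(6EI) = 4435/EI
  δ_0 = 66805/EI
Tip deflection under a unit load at Y: L³/(3EI) = 820.1/EI.
With EI = 14000 kip·ft²: δ_0 = 4.7718 ft and δ_{YY} = 0.05858 ft/kip.
Compatibility — the spring shortens by R_Y/k under the reaction it provides: δ_0 − R_Y·δ_{YY} = R_Y/k. With 1/k = 1/(310×12) ft/kip = 0.000269 ft/kip, R_Y = δ_0 / (δ_{YY} + 1/k) = 4.7718 / (0.05858 + 0.000269) = 81.09 kip.
Vertical equilibrium: R_X = ΣP − R_Y = 246.7 − 81.09 = 165.6 kip.

R_X = 165.6 kip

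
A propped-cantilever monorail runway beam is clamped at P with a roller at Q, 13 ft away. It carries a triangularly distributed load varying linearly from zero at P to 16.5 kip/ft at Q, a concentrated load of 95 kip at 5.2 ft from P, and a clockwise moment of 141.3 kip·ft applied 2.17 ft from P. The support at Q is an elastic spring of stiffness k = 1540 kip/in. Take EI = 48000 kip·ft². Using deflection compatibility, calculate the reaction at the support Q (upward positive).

R_Q = 83.44 kip

Release the roller at Q. Primary structure: cantilever fixed at P.
Free-end deflection of the primary structure under the applied loading (downward +):
  triangular load, peak 16.5 at the free end: 11w₀L⁴/(120EI) = 43199/EI
  point load 95 at a = 5.2: Pa²(3L − a)/(6EI) = 14471/EI
  clockwise couple 141.3 at a = 2.17: M₀a(2L − a)/(2EI) = 3653/EI
  δ_0 = 61323/EI
Tip deflection under a unit load at Q: L³/(3EI) = 732.3/EI.
With EI = 48000 kip·ft²: δ_0 = 1.2776 ft and δ_{QQ} = 0.015257 ft/kip.
Compatibility — the spring shortens by R_Q/k under the reaction it provides: δ_0 − R_Q·δ_{QQ} = R_Q/k. With 1/k = 1/(1540×12) ft/kip = 0.000054 ft/kip, R_Q = δ_0 / (δ_{QQ} + 1/k) = 1.2776 / (0.015257 + 0.000054) = 83.44 kip.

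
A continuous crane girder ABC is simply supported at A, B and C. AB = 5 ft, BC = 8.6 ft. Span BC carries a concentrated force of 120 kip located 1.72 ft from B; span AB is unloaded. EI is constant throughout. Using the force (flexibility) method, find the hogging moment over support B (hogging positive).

Take M_B as the redundant. Released structure: two simple spans AB and BC with a hinge at B.
Rotations at B on the released spans (each span's end-slope, ×1/EI):
  span BC: point load 120 at a = 1.72: Pab(L + b)/(6LEI) = 426/EI
  relative rotation θ_0 = (0 + 426)/EI = 426/EI
A unit hogging moment at B produces rotation L₁/(3EI) + L₂/(3EI) = 4.533/EI.
Slope continuity at B: θ_0 = M_B·4.533/EI, so M_B = 426/4.533 = 93.97 kip·ft (hogging).

M_B = 93.97 kip·ft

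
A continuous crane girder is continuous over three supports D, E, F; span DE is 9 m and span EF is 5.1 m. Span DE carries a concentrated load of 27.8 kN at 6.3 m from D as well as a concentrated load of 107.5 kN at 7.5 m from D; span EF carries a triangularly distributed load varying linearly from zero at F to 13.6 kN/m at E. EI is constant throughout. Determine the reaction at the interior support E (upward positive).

R_E = 167.7 kN

Take M_E as the redundant. Released structure: two simple spans DE and EF with a hinge at E.
Rotations at E on the released spans (each span's end-slope, ×1/EI):
  span DE: point load 27.8 at a = 6.3: Pab(L + a)/(6LEI) = 134/EI
  span DE: point load 107.5 at a = 7.5: Pab(L + a)/(6LEI) = 369.5/EI
  span EF: triangular load, peak 13.6: w₀L³/(45EI) = 40.09/EI
  relative rotation θ_0 = (503.5 + 40.09)/EI = 543.6/EI
A unit hogging moment at E produces rotation L₁/(3EI) + L₂/(3EI) = 4.7/EI.
Compatibility: M_E·(L₁+L₂)/(3EI) = θ_0, giving M_E = 115.7 kN·m (hogging).
Span DE, ΣM about D with M_E applied at E: R_E^{DE}·9 = 981.4 + 115.7, so R_E^{DE} = 121.9 kN and R_D = 135.3 − 121.9 = 13.41 kN.
Span EF, ΣM about F: R_E^{EF}·5.1 = 117.9 + 115.7, so R_E^{EF} = 45.8 kN and R_F = 34.68 − 45.8 = -11.12 kN.
R_E = 121.9 + 45.8 = 167.7 kN.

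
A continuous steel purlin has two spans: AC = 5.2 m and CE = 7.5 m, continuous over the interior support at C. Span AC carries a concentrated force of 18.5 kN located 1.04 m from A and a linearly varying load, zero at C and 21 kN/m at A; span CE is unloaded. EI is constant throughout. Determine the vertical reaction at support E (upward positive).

Take M_C as the redundant. Released structure: two simple spans AC and CE with a hinge at C.
End slopes at the hinge C, treating each span as simply supported:
  span AC: point load 18.5 at a = 1.04: Pab(L + a)/(6LEI) = 16.01/EI
  span AC: triangular load, peak 21: 7w₀L³/(360EI) = 57.41/EI
  relative rotation θ_0 = (73.42 + 0)/EI = 73.42/EI
A unit hogging moment at C produces rotation L₁/(3EI) + L₂/(3EI) = 4.233/EI.
Slope continuity at C: θ_0 = M_C·4.233/EI, so M_C = 73.42/4.233 = 17.34 kN·m (hogging).
Span CE, ΣM about E: R_C^{CE}·7.5 = 0 + 17.34, so R_C^{CE} = 2.313 kN and R_E = 0 − 2.313 = -2.313 kN.

R_E = -2.313 kN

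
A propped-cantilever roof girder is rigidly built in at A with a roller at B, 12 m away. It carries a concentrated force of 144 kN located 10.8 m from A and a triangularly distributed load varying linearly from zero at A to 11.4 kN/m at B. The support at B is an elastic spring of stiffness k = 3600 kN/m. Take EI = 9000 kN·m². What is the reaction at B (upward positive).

R_B = 159.4 kN

Take the reaction at B as the redundant and release it; the primary structure is a cantilever fixed at A.
Free-end deflection of the primary structure under the applied loading (downward +):
  point load 144 at a = 10.8: Pa²(3L − a)/(6EI) = 70544/EI
  triangular load, peak 11.4 at the free end: 11w₀L⁴/(120EI) = 21669/EI
  δ_0 = 92213/EI
Tip deflection under a unit load at B: L³/(3EI) = 576/EI.
With EI = 9000 kN·m²: δ_0 = 10.246 m and δ_{BB} = 0.064 m/kN.
Compatibility — the spring shortens by R_B/k under the reaction it provides: δ_0 − R_B·δ_{BB} = R_B/k. With 1/k = 0.000278 m/kN, R_B = δ_0 / (δ_{BB} + 1/k) = 10.246 / (0.064 + 0.000278) = 159.4 kN.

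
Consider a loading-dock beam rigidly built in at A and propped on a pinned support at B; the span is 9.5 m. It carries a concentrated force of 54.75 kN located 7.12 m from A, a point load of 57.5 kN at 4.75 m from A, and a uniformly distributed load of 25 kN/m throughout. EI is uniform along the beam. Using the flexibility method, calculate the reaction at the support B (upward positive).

Remove the prop at B; the released (primary) structure is a cantilever built in at A.
Primary-structure tip deflection at B by superposition:
  point load 54.75 at a = 7.12: Pa²(3L − a)/(6EI) = 9890/EI
  point load 57.5 at a = 4.75: Pa²(3L − a)/(6EI) = 5135/EI
  UDL 25: wL⁴/(8EI) = 25453/EI
  δ_0 = 40479/EI
Flexibility coefficient — unit upward force at B: δ_{BB} = L³/(3EI) = 285.8/EI.
The prop prevents deflection at B: R_B = δ_0/δ_{BB} = 40479/285.8 = 141.6 kN.

R_B = 141.6 kN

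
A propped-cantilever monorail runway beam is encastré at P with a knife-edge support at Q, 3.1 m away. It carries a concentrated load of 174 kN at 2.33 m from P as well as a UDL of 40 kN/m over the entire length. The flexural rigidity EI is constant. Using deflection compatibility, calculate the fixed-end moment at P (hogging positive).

M_P = 110.9 kN·m

Remove the prop at Q; the released (primary) structure is a cantilever built in at P.
Free-end deflection of the primary structure under the applied loading (downward +):
  point load 174 at a = 2.33: Pa²(3L − a)/(6EI) = 1097/EI
  UDL 40: wL⁴/(8EI) = 461.8/EI
  δ_0 = 1559/EI
Tip deflection under a unit load at Q: L³/(3EI) = 9.93/EI.
Compatibility at Q: δ_0 − R_Q·δ_{QQ} = 0, so R_Q = 1559/9.93 = 157 kN.
Moment equilibrium about P: M_P = Σ(load moments about P) − R_Q·L = 597.6 − 157×3.1 = 110.9 kN·m.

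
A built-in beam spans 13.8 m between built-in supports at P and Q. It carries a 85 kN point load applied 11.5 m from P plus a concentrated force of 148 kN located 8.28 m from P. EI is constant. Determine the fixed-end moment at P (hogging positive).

M_P = 223.2 kN·m

Release both end moments; the primary structure is a simply-supported span PQ with redundants M_P and M_Q.
End rotations of the released simple span under the applied load (×1/EI):
  at P: point load 85 at a = 11.5: Pab(L + b)/(6LEI) = 437.2/EI
  at Q: point load 85 at a = 11.5: Pab(L + a)/(6LEI) = 687/EI
  at P: point load 148 at a = 8.28: Pab(L + b)/(6LEI) = 1578/EI
  at Q: point load 148 at a = 8.28: Pab(L + a)/(6LEI) = 1804/EI
  θ_P0 = 2016/EI,  θ_Q0 = 2491/EI
Flexibility coefficients: a unit moment at one end gives L/(3EI) there and L/(6EI) at the far end, so f₁₁ = f₂₂ = 4.6/EI and f₁₂ = f₂₁ = 2.3/EI.
Compatibility — zero rotation at each built-in end:
  4.6 M_P + 2.3 M_Q = 2016
  2.3 M_P + 4.6 M_Q = 2491
Solving the pair gives M_P = 223.2 kN·m and M_Q = 429.9 kN·m (hogging).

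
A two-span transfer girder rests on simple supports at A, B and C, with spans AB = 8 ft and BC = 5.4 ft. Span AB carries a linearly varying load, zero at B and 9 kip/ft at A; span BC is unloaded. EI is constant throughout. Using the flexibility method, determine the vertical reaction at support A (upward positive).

Take M_B as the redundant. Released structure: two simple spans AB and BC with a hinge at B.
Rotations at B on the released spans (each span's end-slope, ×1/EI):
  span AB: triangular load, peak 9: 7w₀L³/(360EI) = 89.6/EI
  relative rotation θ_0 = (89.6 + 0)/EI = 89.6/EI
A unit hogging moment at B produces rotation L₁/(3EI) + L₂/(3EI) = 4.467/EI.
Slope continuity at B: θ_0 = M_B·4.467/EI, so M_B = 89.6/4.467 = 20.06 kip·ft (hogging).
Span AB, ΣM about A with M_B applied at B: R_B^{AB}·8 = 96 + 20.06, so R_B^{AB} = 14.51 kip and R_A = 36 − 14.51 = 21.49 kip.

R_A = 21.49 kip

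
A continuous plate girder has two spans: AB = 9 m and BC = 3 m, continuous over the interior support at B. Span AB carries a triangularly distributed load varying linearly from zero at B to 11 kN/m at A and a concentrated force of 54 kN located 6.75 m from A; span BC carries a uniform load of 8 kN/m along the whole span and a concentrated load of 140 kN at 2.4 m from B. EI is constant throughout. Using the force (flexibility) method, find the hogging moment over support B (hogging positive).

M_B = 111.1 kN·m

Release continuity at B by inserting a hinge; the redundant is the internal moment M_B. The primary structure is two simply-supported spans AB and BC.
Rotations at B on the released spans (each span's end-slope, ×1/EI):
  span AB: triangular load, peak 11: 7w₀L³/(360EI) = 155.9/EI
  span AB: point load 54 at a = 6.75: Pab(L + a)/(6LEI) = 239.2/EI
  span BC: UDL 8: wL³/(24EI) = 9/EI
  span BC: point load 140 at a = 2.4: Pab(L + b)/(6LEI) = 40.32/EI
  relative rotation θ_0 = (395.1 + 49.32)/EI = 444.4/EI
A unit hogging moment at B produces rotation L₁/(3EI) + L₂/(3EI) = 4/EI.
Compatibility: M_B·(L₁+L₂)/(3EI) = θ_0, giving M_B = 111.1 kN·m (hogging).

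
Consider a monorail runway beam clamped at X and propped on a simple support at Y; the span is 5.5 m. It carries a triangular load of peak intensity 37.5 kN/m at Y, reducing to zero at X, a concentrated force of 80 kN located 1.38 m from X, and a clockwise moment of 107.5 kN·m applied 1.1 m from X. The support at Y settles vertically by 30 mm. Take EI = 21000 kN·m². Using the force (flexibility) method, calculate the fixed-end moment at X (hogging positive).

M_X = 250.4 kN·m

Choose R_Y as the redundant. The primary structure is the cantilever fixed at X.
Downward deflection at the released point Y due to the loads:
  triangular load, peak 37.5 at the free end: 11w₀L⁴/(120EI) = 3146/EI
  point load 80 at a = 1.38: Pa²(3L − a)/(6EI) = 383.9/EI
  clockwise couple 107.5 at a = 1.1: M₀a(2L − a)/(2EI) = 585.3/EI
  δ_0 = 4115/EI
Flexibility coefficient — unit upward force at Y: δ_{YY} = L³/(3EI) = 55.46/EI.
With EI = 21000 kN·m²: δ_0 = 0.19594 m and δ_{YY} = 0.002641 m/kN.
Compatibility — the beam at Y must follow the support down by 0.03 m: δ_0 − R_Y·δ_{YY} = 0.03, so R_Y = (0.19594 − 0.03)/0.002641 = 62.84 kN.
Moment equilibrium about X: M_X = Σ(load moments about X) − R_Y·L = 596 − 62.84×5.5 = 250.4 kN·m.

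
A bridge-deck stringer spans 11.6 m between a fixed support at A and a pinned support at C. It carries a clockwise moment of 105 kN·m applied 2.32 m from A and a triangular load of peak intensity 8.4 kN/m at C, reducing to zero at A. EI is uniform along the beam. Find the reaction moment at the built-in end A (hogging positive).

M_A = 114.2 kN·m

Choose R_C as the redundant. The primary structure is the cantilever fixed at A.
Downward deflection at the released point C due to the loads:
  clockwise couple 105 at a = 2.32: M₀a(2L − a)/(2EI) = 2543/EI
  triangular load, peak 8.4 at the free end: 11w₀L⁴/(120EI) = 13942/EI
  δ_0 = 16485/EI
Tip deflection under a unit load at C: L³/(3EI) = 520.3/EI.
The prop prevents deflection at C: R_C = δ_0/δ_{CC} = 16485/520.3 = 31.68 kN.
Moment equilibrium about A: M_A = Σ(load moments about A) − R_C·L = 481.8 − 31.68×11.6 = 114.2 kN·m.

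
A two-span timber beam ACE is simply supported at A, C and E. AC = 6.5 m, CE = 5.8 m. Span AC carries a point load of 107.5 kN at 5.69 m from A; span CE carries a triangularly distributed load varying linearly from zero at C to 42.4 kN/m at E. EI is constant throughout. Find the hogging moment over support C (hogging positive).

Take M_C as the redundant. Released structure: two simple spans AC and CE with a hinge at C.
End slopes at the hinge C, treating each span as simply supported:
  span AC: point load 107.5 at a = 5.69: Pab(L + a)/(6LEI) = 154.9/EI
  span CE: triangular load, peak 42.4: 7w₀L³/(360EI) = 160.9/EI
  relative rotation θ_0 = (154.9 + 160.9)/EI = 315.7/EI
A unit hogging moment at C produces rotation L₁/(3EI) + L₂/(3EI) = 4.1/EI.
Compatibility: M_C·(L₁+L₂)/(3EI) = θ_0, giving M_C = 77.01 kN·m (hogging).

M_C = 77.01 kN·m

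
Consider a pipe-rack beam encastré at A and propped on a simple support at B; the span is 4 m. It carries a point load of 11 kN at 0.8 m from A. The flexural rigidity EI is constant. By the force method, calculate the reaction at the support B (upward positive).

R_B = 0.616 kN

Remove the prop at B; the released (primary) structure is a cantilever built in at A.
Downward deflection at the released point B due to the loads:
  point load 11 at a = 0.8: Pa²(3L − a)/(6EI) = 13.14/EI
Flexibility coefficient — unit upward force at B: δ_{BB} = L³/(3EI) = 21.33/EI.
The prop prevents deflection at B: R_B = δ_0/δ_{BB} = 13.14/21.33 = 0.616 kN.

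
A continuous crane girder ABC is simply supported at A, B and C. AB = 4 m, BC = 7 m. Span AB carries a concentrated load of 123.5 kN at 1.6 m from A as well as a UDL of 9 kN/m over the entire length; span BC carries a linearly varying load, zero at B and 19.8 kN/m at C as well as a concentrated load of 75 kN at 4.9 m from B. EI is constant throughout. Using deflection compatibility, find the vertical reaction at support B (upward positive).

Take M_B as the redundant. Released structure: two simple spans AB and BC with a hinge at B.
Discontinuity in slope at B on the released structure — sum the simple-span end rotations:
  span AB: point load 123.5 at a = 1.6: Pab(L + a)/(6LEI) = 110.7/EI
  span AB: UDL 9: wL³/(24EI) = 24/EI
  span BC: triangular load, peak 19.8: 7w₀L³/(360EI) = 132.1/EI
  span BC: point load 75 at a = 4.9: Pab(L + b)/(6LEI) = 167.2/EI
  relative rotation θ_0 = (134.7 + 299.3)/EI = 433.9/EI
A unit hogging moment at B produces rotation L₁/(3EI) + L₂/(3EI) = 3.667/EI.
Compatibility: M_B·(L₁+L₂)/(3EI) = θ_0, giving M_B = 118.3 kN·m (hogging).
Span AB, ΣM about A with M_B applied at B: R_B^{AB}·4 = 269.6 + 118.3, so R_B^{AB} = 96.99 kN and R_A = 159.5 − 96.99 = 62.51 kN.
Span BC, ΣM about C: R_B^{BC}·7 = 319.2 + 118.3, so R_B^{BC} = 62.51 kN and R_C = 144.3 − 62.51 = 81.79 kN.
R_B = 96.99 + 62.51 = 159.5 kN.

R_B = 159.5 kN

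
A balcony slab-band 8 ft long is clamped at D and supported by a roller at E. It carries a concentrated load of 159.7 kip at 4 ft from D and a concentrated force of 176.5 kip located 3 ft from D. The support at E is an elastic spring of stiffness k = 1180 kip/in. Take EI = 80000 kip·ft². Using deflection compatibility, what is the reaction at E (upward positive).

Choose R_E as the redundant. The primary structure is the cantilever fixed at D.
Primary-structure tip deflection at E by superposition:
  point load 159.7 at a = 4: Pa²(3L − a)/(6EI) = 8517/EI
  point load 176.5 at a = 3: Pa²(3L − a)/(6EI) = 5560/EI
  δ_0 = 14077/EI
Flexibility coefficient — unit upward force at E: δ_{EE} = L³/(3EI) = 170.7/EI.
With EI = 80000 kip·ft²: δ_0 = 0.17596 ft and δ_{EE} = 0.002133 ft/kip.
Compatibility — the spring shortens by R_E/k under the reaction it provides: δ_0 − R_E·δ_{EE} = R_E/k. With 1/k = 1/(1180×12) ft/kip = 0.000071 ft/kip, R_E = δ_0 / (δ_{EE} + 1/k) = 0.17596 / (0.002133 + 0.000071) = 79.84 kip.

R_E = 79.84 kip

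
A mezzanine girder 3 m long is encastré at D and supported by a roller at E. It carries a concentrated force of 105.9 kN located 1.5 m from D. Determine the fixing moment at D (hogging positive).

M_D = 59.57 kN·m

Remove the prop at E; the released (primary) structure is a cantilever built in at D.
Free-end deflection of the primary structure under the applied loading (downward +):
  point load 105.9 at a = 1.5: Pa²(3L − a)/(6EI) = 297.8/EI
Flexibility coefficient — unit upward force at E: δ_{EE} = L³/(3EI) = 9/EI.
Compatibility at E: δ_0 − R_E·δ_{EE} = 0, so R_E = 297.8/9 = 33.09 kN.
Moment equilibrium about D: M_D = Σ(load moments about D) − R_E·L = 158.8 − 33.09×3 = 59.57 kN·m.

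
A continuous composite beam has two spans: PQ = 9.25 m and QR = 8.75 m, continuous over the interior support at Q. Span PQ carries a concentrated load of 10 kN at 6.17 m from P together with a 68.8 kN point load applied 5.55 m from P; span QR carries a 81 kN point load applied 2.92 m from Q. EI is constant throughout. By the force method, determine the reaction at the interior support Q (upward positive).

Insert a hinge at Q; M_Q is the redundant, and each span becomes simply supported.
Discontinuity in slope at Q on the released structure — sum the simple-span end rotations:
  span PQ: point load 10 at a = 6.17: Pab(L + a)/(6LEI) = 52.8/EI
  span PQ: point load 68.8 at a = 5.55: Pab(L + a)/(6LEI) = 376.7/EI
  span QR: point load 81 at a = 2.92: Pab(L + b)/(6LEI) = 382.9/EI
  relative rotation θ_0 = (429.5 + 382.9)/EI = 812.5/EI
A unit hogging moment at Q produces rotation L₁/(3EI) + L₂/(3EI) = 6/EI.
Slope continuity at Q: θ_0 = M_Q·6/EI, so M_Q = 812.5/6 = 135.4 kN·m (hogging).
Span PQ, ΣM about P with M_Q applied at Q: R_Q^{PQ}·9.25 = 443.5 + 135.4, so R_Q^{PQ} = 62.59 kN and R_P = 78.8 − 62.59 = 16.21 kN.
Span QR, ΣM about R: R_Q^{QR}·8.75 = 472.2 + 135.4, so R_Q^{QR} = 69.45 kN and R_R = 81 − 69.45 = 11.55 kN.
R_Q = 62.59 + 69.45 = 132 kN.

R_Q = 132 kN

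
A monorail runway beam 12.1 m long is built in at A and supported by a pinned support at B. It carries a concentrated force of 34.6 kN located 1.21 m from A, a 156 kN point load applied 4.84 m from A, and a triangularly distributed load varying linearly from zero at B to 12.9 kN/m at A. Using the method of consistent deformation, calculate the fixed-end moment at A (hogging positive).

Remove the prop at B; the released (primary) structure is a cantilever built in at A.
Downward deflection at the released point B due to the loads:
  point load 34.6 at a = 1.21: Pa²(3L − a)/(6EI) = 296.3/EI
  point load 156 at a = 4.84: Pa²(3L − a)/(6EI) = 19161/EI
  triangular load, peak 12.9 at the fixed end: w₀L⁴/(30EI) = 9217/EI
  δ_0 = 28675/EI
Flexibility coefficient — unit upward force at B: δ_{BB} = L³/(3EI) = 590.5/EI.
Compatibility at B: δ_0 − R_B·δ_{BB} = 0, so R_B = 28675/590.5 = 48.56 kN.
Moment equilibrium about A: M_A = Σ(load moments about A) − R_B·L = 1112 − 48.56×12.1 = 524.1 kN·m.

M_A = 524.1 kN·m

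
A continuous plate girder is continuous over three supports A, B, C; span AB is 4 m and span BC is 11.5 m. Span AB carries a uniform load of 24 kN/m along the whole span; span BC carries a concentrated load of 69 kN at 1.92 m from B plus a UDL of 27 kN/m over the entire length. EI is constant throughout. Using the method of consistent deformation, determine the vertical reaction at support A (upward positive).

Insert a hinge at B; M_B is the redundant, and each span becomes simply supported.
Rotations at B on the released spans (each span's end-slope, ×1/EI):
  span AB: UDL 24: wL³/(24EI) = 64/EI
  span BC: point load 69 at a = 1.92: Pab(L + b)/(6LEI) = 387.7/EI
  span BC: UDL 27: wL³/(24EI) = 1711/EI
  relative rotation θ_0 = (64 + 2099)/EI = 2163/EI
A unit hogging moment at B produces rotation L₁/(3EI) + L₂/(3EI) = 5.167/EI.
Slope continuity at B: θ_0 = M_B·5.167/EI, so M_B = 2163/5.167 = 418.6 kN·m (hogging).
Span AB, ΣM about A with M_B applied at B: R_B^{AB}·4 = 192 + 418.6, so R_B^{AB} = 152.6 kN and R_A = 96 − 152.6 = -56.65 kN.

R_A = -56.65 kN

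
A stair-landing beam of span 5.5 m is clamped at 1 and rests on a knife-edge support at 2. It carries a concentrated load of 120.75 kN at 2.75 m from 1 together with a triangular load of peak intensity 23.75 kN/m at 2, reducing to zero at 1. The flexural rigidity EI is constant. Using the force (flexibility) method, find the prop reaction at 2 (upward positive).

R_2 = 73.66 kN

Choose R_2 as the redundant. The primary structure is the cantilever fixed at 1.
Deflection at 2 on the released cantilever, summing each load's contribution:
  point load 120.75 at a = 2.75: Pa²(3L − a)/(6EI) = 2093/EI
  triangular load, peak 23.75 at the free end: 11w₀L⁴/(120EI) = 1992/EI
  δ_0 = 4085/EI
Flexibility coefficient — unit upward force at 2: δ_{22} = L³/(3EI) = 55.46/EI.
Compatibility at 2: δ_0 − R_2·δ_{22} = 0, so R_2 = 4085/55.46 = 73.66 kN.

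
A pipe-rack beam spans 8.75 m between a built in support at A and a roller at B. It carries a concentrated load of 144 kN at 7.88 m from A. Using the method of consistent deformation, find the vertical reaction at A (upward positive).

Remove the prop at B; the released (primary) structure is a cantilever built in at A.
Deflection at B on the released cantilever, summing each load's contribution:
  point load 144 at a = 7.88: Pa²(3L − a)/(6EI) = 27376/EI
Tip deflection under a unit load at B: L³/(3EI) = 223.3/EI.
The prop prevents deflection at B: R_B = δ_0/δ_{BB} = 27376/223.3 = 122.6 kN.
Vertical equilibrium: R_A = ΣP − R_B = 144 − 122.6 = 21.41 kN.

R_A = 21.41 kN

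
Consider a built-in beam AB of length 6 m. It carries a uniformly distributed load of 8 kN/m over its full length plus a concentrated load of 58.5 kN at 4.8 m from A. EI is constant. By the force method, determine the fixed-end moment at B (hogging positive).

Release both end moments; the primary structure is a simply-supported span AB with redundants M_A and M_B.
End rotations of the released simple span under the applied load (×1/EI):
  at A: UDL 8: wL³/(24EI) = 72/EI
  at B: UDL 8: wL³/(24EI) = 72/EI
  at A: point load 58.5 at a = 4.8: Pab(L + b)/(6LEI) = 67.39/EI
  at B: point load 58.5 at a = 4.8: Pab(L + a)/(6LEI) = 101.1/EI
  θ_A0 = 139.4/EI,  θ_B0 = 173.1/EI
Flexibility coefficients: a unit moment at one end gives L/(3EI) there and L/(6EI) at the far end, so f₁₁ = f₂₂ = 2/EI and f₁₂ = f₂₁ = 1/EI.
Compatibility — zero rotation at each built-in end:
  2 M_A + 1 M_B = 139.4
  1 M_A + 2 M_B = 173.1
Solving the pair gives M_A = 35.23 kN·m and M_B = 68.93 kN·m (hogging).

M_B = 68.93 kN·m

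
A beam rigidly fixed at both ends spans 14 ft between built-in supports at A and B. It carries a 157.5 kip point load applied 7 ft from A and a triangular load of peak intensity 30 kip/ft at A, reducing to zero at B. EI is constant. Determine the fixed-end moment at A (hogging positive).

M_A = 569.6 kip·ft

Release both end moments; the primary structure is a simply-supported span AB with redundants M_A and M_B.
Simple-span end rotations at A and B under the given loads:
  at A: point load 157.5 at a = 7: Pab(L + b)/(6LEI) = 1929/EI
  at B: point load 157.5 at a = 7: Pab(L + a)/(6LEI) = 1929/EI
  at A: triangular load, peak 30: w₀L³/(45EI) = 1829/EI
  at B: triangular load, peak 30: 7w₀L³/(360EI) = 1601/EI
  θ_A0 = 3759/EI,  θ_B0 = 3530/EI
Flexibility coefficients: a unit moment at one end gives L/(3EI) there and L/(6EI) at the far end, so f₁₁ = f₂₂ = 4.667/EI and f₁₂ = f₂₁ = 2.333/EI.
Compatibility — zero rotation at each built-in end:
  4.667 M_A + 2.333 M_B = 3759
  2.333 M_A + 4.667 M_B = 3530
Solving the pair gives M_A = 569.6 kip·ft and M_B = 471.6 kip·ft (hogging).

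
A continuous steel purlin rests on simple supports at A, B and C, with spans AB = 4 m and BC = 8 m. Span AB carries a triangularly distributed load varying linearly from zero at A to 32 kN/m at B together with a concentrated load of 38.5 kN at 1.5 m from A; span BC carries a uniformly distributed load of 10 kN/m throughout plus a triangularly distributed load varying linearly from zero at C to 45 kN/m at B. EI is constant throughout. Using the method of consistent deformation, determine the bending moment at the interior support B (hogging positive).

Take M_B as the redundant. Released structure: two simple spans AB and BC with a hinge at B.
Rotations at B on the released spans (each span's end-slope, ×1/EI):
  span AB: triangular load, peak 32: w₀L³/(45EI) = 45.51/EI
  span AB: point load 38.5 at a = 1.5: Pab(L + a)/(6LEI) = 33.09/EI
  span BC: UDL 10: wL³/(24EI) = 213.3/EI
  span BC: triangular load, peak 45: w₀L³/(45EI) = 512/EI
  relative rotation θ_0 = (78.6 + 725.3)/EI = 803.9/EI
A unit hogging moment at B produces rotation L₁/(3EI) + L₂/(3EI) = 4/EI.
Slope continuity at B: θ_0 = M_B·4/EI, so M_B = 803.9/4 = 201 kN·m (hogging).

M_B = 201 kN·m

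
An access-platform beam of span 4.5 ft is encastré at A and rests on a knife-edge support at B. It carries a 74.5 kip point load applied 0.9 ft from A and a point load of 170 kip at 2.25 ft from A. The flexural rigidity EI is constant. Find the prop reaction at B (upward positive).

R_B = 57.3 kip

Take the reaction at B as the redundant and release it; the primary structure is a cantilever fixed at A.
Free-end deflection of the primary structure under the applied loading (downward +):
  point load 74.5 at a = 0.9: Pa²(3L − a)/(6EI) = 126.7/EI
  point load 170 at a = 2.25: Pa²(3L − a)/(6EI) = 1614/EI
  δ_0 = 1740/EI
Tip deflection under a unit load at B: L³/(3EI) = 30.38/EI.
The prop prevents deflection at B: R_B = δ_0/δ_{BB} = 1740/30.38 = 57.3 kip.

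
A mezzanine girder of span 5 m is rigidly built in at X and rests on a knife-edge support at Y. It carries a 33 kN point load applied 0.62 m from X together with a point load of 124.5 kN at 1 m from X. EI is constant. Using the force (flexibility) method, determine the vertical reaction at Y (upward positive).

Take the reaction at Y as the redundant and release it; the primary structure is a cantilever fixed at X.
Free-end deflection of the primary structure under the applied loading (downward +):
  point load 33 at a = 0.62: Pa²(3L − a)/(6EI) = 30.4/EI
  point load 124.5 at a = 1: Pa²(3L − a)/(6EI) = 290.5/EI
  δ_0 = 320.9/EI
Flexibility coefficient — unit upward force at Y: δ_{YY} = L³/(3EI) = 41.67/EI.
The prop prevents deflection at Y: R_Y = δ_0/δ_{YY} = 320.9/41.67 = 7.702 kN.

R_Y = 7.702 kN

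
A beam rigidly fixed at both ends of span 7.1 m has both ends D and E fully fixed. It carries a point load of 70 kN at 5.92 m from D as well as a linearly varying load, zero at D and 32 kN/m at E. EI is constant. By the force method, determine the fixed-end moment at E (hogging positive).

Release both end moments; the primary structure is a simply-supported span DE with redundants M_D and M_E.
On the primary (simply-supported) span, the end slopes from the loading are:
  at D: point load 70 at a = 5.92: Pab(L + b)/(6LEI) = 95.04/EI
  at E: point load 70 at a = 5.92: Pab(L + a)/(6LEI) = 149.5/EI
  at D: triangular load, peak 32: 7w₀L³/(360EI) = 222.7/EI
  at E: triangular load, peak 32: w₀L³/(45EI) = 254.5/EI
  θ_D0 = 317.7/EI,  θ_E0 = 404/EI
Flexibility coefficients: a unit moment at one end gives L/(3EI) there and L/(6EI) at the far end, so f₁₁ = f₂₂ = 2.367/EI and f₁₂ = f₂₁ = 1.183/EI.
Compatibility — zero rotation at each built-in end:
  2.367 M_D + 1.183 M_E = 317.7
  1.183 M_D + 2.367 M_E = 404
Solving the pair gives M_D = 65.22 kN·m and M_E = 138.1 kN·m (hogging).

M_E = 138.1 kN·m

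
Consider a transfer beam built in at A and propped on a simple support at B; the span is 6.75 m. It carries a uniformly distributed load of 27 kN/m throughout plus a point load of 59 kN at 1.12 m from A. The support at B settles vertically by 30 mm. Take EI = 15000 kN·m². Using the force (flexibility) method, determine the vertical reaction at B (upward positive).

Release the roller at B. Primary structure: cantilever fixed at A.
Deflection at B on the released cantilever, summing each load's contribution:
  UDL 27: wL⁴/(8EI) = 7006/EI
  point load 59 at a = 1.12: Pa²(3L − a)/(6EI) = 236/EI
  δ_0 = 7242/EI
Tip deflection under a unit load at B: L³/(3EI) = 102.5/EI.
With EI = 15000 kN·m²: δ_0 = 0.48282 m and δ_{BB} = 0.006834 m/kN.
Compatibility — the beam at B must follow the support down by 0.03 m: δ_0 − R_B·δ_{BB} = 0.03, so R_B = (0.48282 − 0.03)/0.006834 = 66.26 kN.

R_B = 66.26 kN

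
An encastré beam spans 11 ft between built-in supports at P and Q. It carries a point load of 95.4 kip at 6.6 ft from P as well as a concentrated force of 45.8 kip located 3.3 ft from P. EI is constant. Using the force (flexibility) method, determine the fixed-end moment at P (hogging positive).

M_P = 174.8 kip·ft

Release both end moments; the primary structure is a simply-supported span PQ with redundants M_P and M_Q.
Simple-span end rotations at P and Q under the given loads:
  at P: point load 95.4 at a = 6.6: Pab(L + b)/(6LEI) = 646.4/EI
  at Q: point load 95.4 at a = 6.6: Pab(L + a)/(6LEI) = 738.8/EI
  at P: point load 45.8 at a = 3.3: Pab(L + b)/(6LEI) = 329.7/EI
  at Q: point load 45.8 at a = 3.3: Pab(L + a)/(6LEI) = 252.2/EI
  θ_P0 = 976.2/EI,  θ_Q0 = 990.9/EI
Flexibility coefficients: a unit moment at one end gives L/(3EI) there and L/(6EI) at the far end, so f₁₁ = f₂₂ = 3.667/EI and f₁₂ = f₂₁ = 1.833/EI.
Compatibility — zero rotation at each built-in end:
  3.667 M_P + 1.833 M_Q = 976.2
  1.833 M_P + 3.667 M_Q = 990.9
Solving the pair gives M_P = 174.8 kip·ft and M_Q = 182.9 kip·ft (hogging).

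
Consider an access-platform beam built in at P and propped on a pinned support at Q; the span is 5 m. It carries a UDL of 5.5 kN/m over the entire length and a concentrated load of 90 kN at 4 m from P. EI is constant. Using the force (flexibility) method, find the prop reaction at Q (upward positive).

R_Q = 73.67 kN

Choose R_Q as the redundant. The primary structure is the cantilever fixed at P.
Primary-structure tip deflection at Q by superposition:
  UDL 5.5: wL⁴/(8EI) = 429.7/EI
  point load 90 at a = 4: Pa²(3L − a)/(6EI) = 2640/EI
  δ_0 = 3070/EI
Tip deflection under a unit load at Q: L³/(3EI) = 41.67/EI.
The prop prevents deflection at Q: R_Q = δ_0/δ_{QQ} = 3070/41.67 = 73.67 kN.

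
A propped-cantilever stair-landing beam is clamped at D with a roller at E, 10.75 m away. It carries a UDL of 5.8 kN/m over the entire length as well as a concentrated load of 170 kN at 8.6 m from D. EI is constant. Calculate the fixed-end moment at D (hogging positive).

Take the reaction at E as the redundant and release it; the primary structure is a cantilever fixed at D.
Free-end deflection of the primary structure under the applied loading (downward +):
  UDL 5.8: wL⁴/(8EI) = 9682/EI
  point load 170 at a = 8.6: Pa²(3L − a)/(6EI) = 49559/EI
  δ_0 = 59242/EI
Flexibility coefficient — unit upward force at E: δ_{EE} = L³/(3EI) = 414.1/EI.
The prop prevents deflection at E: R_E = δ_0/δ_{EE} = 59242/414.1 = 143.1 kN.
Moment equilibrium about D: M_D = Σ(load moments about D) − R_E·L = 1797 − 143.1×10.75 = 259.2 kN·m.

M_D = 259.2 kN·m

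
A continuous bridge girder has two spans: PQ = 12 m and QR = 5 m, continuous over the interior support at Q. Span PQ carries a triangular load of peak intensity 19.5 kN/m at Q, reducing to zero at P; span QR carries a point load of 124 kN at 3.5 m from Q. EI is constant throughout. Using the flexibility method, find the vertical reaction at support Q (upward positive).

Take M_Q as the redundant. Released structure: two simple spans PQ and QR with a hinge at Q.
End slopes at the hinge Q, treating each span as simply supported:
  span PQ: triangular load, peak 19.5: w₀L³/(45EI) = 748.8/EI
  span QR: point load 124 at a = 3.5: Pab(L + b)/(6LEI) = 141.1/EI
  relative rotation θ_0 = (748.8 + 141.1)/EI = 889.9/EI
A unit hogging moment at Q produces rotation L₁/(3EI) + L₂/(3EI) = 5.667/EI.
Slope continuity at Q: θ_0 = M_Q·5.667/EI, so M_Q = 889.9/5.667 = 157 kN·m (hogging).
Span PQ, ΣM about P with M_Q applied at Q: R_Q^{PQ}·12 = 936 + 157, so R_Q^{PQ} = 91.09 kN and R_P = 117 − 91.09 = 25.91 kN.
Span QR, ΣM about R: R_Q^{QR}·5 = 186 + 157, so R_Q^{QR} = 68.61 kN and R_R = 124 − 68.61 = 55.39 kN.
R_Q = 91.09 + 68.61 = 159.7 kN.

R_Q = 159.7 kN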